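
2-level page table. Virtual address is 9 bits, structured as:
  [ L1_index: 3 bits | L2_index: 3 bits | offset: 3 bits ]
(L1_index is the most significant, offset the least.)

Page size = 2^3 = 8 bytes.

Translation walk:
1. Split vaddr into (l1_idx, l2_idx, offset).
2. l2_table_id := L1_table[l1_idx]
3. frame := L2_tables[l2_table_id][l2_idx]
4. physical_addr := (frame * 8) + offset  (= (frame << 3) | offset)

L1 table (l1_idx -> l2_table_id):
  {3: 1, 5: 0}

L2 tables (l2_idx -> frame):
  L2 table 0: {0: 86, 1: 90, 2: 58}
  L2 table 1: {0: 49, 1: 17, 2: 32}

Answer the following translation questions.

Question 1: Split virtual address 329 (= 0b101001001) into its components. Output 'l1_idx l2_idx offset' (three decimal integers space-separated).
Answer: 5 1 1

Derivation:
vaddr = 329 = 0b101001001
  top 3 bits -> l1_idx = 5
  next 3 bits -> l2_idx = 1
  bottom 3 bits -> offset = 1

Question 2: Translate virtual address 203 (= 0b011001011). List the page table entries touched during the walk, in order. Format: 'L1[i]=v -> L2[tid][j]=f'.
vaddr = 203 = 0b011001011
Split: l1_idx=3, l2_idx=1, offset=3

Answer: L1[3]=1 -> L2[1][1]=17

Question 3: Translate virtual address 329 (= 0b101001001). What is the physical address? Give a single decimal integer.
Answer: 721

Derivation:
vaddr = 329 = 0b101001001
Split: l1_idx=5, l2_idx=1, offset=1
L1[5] = 0
L2[0][1] = 90
paddr = 90 * 8 + 1 = 721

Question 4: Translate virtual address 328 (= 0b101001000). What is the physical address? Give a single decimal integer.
Answer: 720

Derivation:
vaddr = 328 = 0b101001000
Split: l1_idx=5, l2_idx=1, offset=0
L1[5] = 0
L2[0][1] = 90
paddr = 90 * 8 + 0 = 720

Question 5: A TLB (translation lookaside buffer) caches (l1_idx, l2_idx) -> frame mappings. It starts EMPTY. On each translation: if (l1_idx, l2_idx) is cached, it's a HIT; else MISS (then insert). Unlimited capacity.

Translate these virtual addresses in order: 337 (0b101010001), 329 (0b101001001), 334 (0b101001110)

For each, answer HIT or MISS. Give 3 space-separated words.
vaddr=337: (5,2) not in TLB -> MISS, insert
vaddr=329: (5,1) not in TLB -> MISS, insert
vaddr=334: (5,1) in TLB -> HIT

Answer: MISS MISS HIT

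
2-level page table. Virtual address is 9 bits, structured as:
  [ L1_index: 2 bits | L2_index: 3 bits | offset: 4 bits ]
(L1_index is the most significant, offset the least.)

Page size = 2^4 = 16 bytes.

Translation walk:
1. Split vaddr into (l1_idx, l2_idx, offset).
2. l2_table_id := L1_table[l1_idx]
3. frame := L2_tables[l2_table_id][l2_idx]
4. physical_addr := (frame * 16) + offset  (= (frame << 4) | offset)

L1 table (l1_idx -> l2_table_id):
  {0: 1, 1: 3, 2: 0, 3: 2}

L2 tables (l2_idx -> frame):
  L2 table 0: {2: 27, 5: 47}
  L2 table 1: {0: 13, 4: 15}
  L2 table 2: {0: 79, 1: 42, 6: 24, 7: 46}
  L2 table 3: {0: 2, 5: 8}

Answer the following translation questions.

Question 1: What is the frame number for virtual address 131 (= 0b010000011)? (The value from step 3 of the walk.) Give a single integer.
vaddr = 131: l1_idx=1, l2_idx=0
L1[1] = 3; L2[3][0] = 2

Answer: 2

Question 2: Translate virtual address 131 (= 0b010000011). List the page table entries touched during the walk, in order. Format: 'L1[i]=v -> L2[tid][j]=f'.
vaddr = 131 = 0b010000011
Split: l1_idx=1, l2_idx=0, offset=3

Answer: L1[1]=3 -> L2[3][0]=2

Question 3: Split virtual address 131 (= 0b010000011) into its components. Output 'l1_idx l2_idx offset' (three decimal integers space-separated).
vaddr = 131 = 0b010000011
  top 2 bits -> l1_idx = 1
  next 3 bits -> l2_idx = 0
  bottom 4 bits -> offset = 3

Answer: 1 0 3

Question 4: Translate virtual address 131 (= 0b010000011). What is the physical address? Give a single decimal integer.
Answer: 35

Derivation:
vaddr = 131 = 0b010000011
Split: l1_idx=1, l2_idx=0, offset=3
L1[1] = 3
L2[3][0] = 2
paddr = 2 * 16 + 3 = 35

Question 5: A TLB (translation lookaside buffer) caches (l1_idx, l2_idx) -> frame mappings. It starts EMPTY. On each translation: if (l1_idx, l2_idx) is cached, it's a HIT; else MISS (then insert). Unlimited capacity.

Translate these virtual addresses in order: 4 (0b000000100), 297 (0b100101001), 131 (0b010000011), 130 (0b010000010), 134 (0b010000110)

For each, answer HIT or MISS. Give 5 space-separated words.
Answer: MISS MISS MISS HIT HIT

Derivation:
vaddr=4: (0,0) not in TLB -> MISS, insert
vaddr=297: (2,2) not in TLB -> MISS, insert
vaddr=131: (1,0) not in TLB -> MISS, insert
vaddr=130: (1,0) in TLB -> HIT
vaddr=134: (1,0) in TLB -> HIT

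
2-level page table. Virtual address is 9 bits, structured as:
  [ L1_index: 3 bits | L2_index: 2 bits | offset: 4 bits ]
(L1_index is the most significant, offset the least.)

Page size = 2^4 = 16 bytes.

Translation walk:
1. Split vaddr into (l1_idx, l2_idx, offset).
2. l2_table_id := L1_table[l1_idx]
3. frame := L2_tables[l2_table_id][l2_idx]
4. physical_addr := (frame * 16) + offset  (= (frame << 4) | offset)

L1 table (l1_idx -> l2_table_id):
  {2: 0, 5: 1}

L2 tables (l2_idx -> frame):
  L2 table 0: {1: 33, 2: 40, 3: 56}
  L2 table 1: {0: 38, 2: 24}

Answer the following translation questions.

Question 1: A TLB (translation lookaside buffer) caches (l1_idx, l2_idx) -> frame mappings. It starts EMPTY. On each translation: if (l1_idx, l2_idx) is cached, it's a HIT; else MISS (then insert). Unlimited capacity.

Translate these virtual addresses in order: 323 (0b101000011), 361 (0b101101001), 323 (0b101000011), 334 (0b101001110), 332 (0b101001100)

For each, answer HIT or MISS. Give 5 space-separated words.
vaddr=323: (5,0) not in TLB -> MISS, insert
vaddr=361: (5,2) not in TLB -> MISS, insert
vaddr=323: (5,0) in TLB -> HIT
vaddr=334: (5,0) in TLB -> HIT
vaddr=332: (5,0) in TLB -> HIT

Answer: MISS MISS HIT HIT HIT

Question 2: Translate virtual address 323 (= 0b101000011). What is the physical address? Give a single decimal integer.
Answer: 611

Derivation:
vaddr = 323 = 0b101000011
Split: l1_idx=5, l2_idx=0, offset=3
L1[5] = 1
L2[1][0] = 38
paddr = 38 * 16 + 3 = 611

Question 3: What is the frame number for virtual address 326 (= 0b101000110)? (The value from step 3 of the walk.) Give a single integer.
Answer: 38

Derivation:
vaddr = 326: l1_idx=5, l2_idx=0
L1[5] = 1; L2[1][0] = 38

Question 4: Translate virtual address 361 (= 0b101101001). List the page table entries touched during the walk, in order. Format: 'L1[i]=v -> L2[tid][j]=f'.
Answer: L1[5]=1 -> L2[1][2]=24

Derivation:
vaddr = 361 = 0b101101001
Split: l1_idx=5, l2_idx=2, offset=9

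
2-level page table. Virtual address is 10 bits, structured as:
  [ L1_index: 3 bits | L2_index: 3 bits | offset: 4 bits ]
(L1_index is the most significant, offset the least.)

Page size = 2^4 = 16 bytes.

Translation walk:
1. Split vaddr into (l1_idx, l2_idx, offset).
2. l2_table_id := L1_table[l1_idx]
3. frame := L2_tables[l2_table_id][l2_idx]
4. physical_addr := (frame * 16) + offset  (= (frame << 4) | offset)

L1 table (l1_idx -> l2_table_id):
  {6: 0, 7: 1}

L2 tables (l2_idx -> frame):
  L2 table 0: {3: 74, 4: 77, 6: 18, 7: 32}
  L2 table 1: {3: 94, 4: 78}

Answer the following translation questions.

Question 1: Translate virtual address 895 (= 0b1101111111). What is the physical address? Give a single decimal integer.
vaddr = 895 = 0b1101111111
Split: l1_idx=6, l2_idx=7, offset=15
L1[6] = 0
L2[0][7] = 32
paddr = 32 * 16 + 15 = 527

Answer: 527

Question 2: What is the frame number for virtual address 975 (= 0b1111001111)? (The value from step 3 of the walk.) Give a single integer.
vaddr = 975: l1_idx=7, l2_idx=4
L1[7] = 1; L2[1][4] = 78

Answer: 78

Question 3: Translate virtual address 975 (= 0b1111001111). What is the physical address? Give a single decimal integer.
Answer: 1263

Derivation:
vaddr = 975 = 0b1111001111
Split: l1_idx=7, l2_idx=4, offset=15
L1[7] = 1
L2[1][4] = 78
paddr = 78 * 16 + 15 = 1263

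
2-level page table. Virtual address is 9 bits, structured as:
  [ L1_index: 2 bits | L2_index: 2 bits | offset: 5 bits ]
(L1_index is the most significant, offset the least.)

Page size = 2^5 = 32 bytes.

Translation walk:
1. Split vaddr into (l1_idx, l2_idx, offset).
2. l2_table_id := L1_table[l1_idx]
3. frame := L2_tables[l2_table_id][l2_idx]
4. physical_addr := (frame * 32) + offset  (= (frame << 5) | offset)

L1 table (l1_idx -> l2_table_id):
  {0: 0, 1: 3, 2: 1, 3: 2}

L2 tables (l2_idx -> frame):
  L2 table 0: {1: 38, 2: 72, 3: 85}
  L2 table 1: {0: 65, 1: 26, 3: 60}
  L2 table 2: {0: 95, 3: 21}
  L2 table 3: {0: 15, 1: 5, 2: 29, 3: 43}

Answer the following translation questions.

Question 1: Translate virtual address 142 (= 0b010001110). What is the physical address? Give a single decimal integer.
vaddr = 142 = 0b010001110
Split: l1_idx=1, l2_idx=0, offset=14
L1[1] = 3
L2[3][0] = 15
paddr = 15 * 32 + 14 = 494

Answer: 494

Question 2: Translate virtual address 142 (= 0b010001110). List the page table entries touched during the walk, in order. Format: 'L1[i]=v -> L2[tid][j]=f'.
vaddr = 142 = 0b010001110
Split: l1_idx=1, l2_idx=0, offset=14

Answer: L1[1]=3 -> L2[3][0]=15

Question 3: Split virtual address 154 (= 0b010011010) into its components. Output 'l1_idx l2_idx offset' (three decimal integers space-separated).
Answer: 1 0 26

Derivation:
vaddr = 154 = 0b010011010
  top 2 bits -> l1_idx = 1
  next 2 bits -> l2_idx = 0
  bottom 5 bits -> offset = 26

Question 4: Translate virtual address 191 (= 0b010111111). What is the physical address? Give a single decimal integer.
vaddr = 191 = 0b010111111
Split: l1_idx=1, l2_idx=1, offset=31
L1[1] = 3
L2[3][1] = 5
paddr = 5 * 32 + 31 = 191

Answer: 191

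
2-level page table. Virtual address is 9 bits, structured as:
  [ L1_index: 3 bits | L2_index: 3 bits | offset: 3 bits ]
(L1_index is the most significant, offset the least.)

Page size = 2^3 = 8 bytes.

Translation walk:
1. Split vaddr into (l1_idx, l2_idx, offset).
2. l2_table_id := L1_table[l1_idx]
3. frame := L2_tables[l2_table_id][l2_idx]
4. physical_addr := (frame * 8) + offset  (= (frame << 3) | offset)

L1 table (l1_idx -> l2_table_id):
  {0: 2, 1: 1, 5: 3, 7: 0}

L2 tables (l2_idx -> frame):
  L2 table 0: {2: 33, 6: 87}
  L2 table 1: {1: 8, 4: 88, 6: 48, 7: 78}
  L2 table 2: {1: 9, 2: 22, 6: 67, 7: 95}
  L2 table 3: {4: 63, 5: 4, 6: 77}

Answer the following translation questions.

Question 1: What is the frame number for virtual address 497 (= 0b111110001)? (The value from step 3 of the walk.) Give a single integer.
vaddr = 497: l1_idx=7, l2_idx=6
L1[7] = 0; L2[0][6] = 87

Answer: 87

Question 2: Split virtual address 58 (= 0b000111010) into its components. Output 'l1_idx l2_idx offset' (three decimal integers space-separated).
vaddr = 58 = 0b000111010
  top 3 bits -> l1_idx = 0
  next 3 bits -> l2_idx = 7
  bottom 3 bits -> offset = 2

Answer: 0 7 2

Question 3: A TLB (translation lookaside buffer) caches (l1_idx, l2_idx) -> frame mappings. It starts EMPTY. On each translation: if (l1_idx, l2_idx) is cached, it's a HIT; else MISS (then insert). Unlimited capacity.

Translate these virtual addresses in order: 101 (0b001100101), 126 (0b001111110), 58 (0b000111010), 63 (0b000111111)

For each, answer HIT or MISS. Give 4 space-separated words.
vaddr=101: (1,4) not in TLB -> MISS, insert
vaddr=126: (1,7) not in TLB -> MISS, insert
vaddr=58: (0,7) not in TLB -> MISS, insert
vaddr=63: (0,7) in TLB -> HIT

Answer: MISS MISS MISS HIT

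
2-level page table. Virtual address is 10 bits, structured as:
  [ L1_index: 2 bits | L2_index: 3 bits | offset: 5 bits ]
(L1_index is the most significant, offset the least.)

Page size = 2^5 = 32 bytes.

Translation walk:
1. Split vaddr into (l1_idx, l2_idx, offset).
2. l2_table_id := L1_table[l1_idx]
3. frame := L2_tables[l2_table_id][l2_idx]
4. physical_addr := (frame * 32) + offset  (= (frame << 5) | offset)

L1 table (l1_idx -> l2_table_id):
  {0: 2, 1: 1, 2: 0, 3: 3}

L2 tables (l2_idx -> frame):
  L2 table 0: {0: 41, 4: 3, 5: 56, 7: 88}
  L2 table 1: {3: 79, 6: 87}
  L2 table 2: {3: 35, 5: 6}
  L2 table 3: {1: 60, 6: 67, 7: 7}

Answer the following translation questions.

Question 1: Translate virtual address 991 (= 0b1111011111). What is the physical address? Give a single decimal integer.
Answer: 2175

Derivation:
vaddr = 991 = 0b1111011111
Split: l1_idx=3, l2_idx=6, offset=31
L1[3] = 3
L2[3][6] = 67
paddr = 67 * 32 + 31 = 2175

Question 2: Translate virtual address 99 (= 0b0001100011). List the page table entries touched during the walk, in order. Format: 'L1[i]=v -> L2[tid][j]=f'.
vaddr = 99 = 0b0001100011
Split: l1_idx=0, l2_idx=3, offset=3

Answer: L1[0]=2 -> L2[2][3]=35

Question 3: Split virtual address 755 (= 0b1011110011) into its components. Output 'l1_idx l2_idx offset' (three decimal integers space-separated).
Answer: 2 7 19

Derivation:
vaddr = 755 = 0b1011110011
  top 2 bits -> l1_idx = 2
  next 3 bits -> l2_idx = 7
  bottom 5 bits -> offset = 19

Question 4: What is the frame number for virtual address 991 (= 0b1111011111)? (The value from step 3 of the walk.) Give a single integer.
vaddr = 991: l1_idx=3, l2_idx=6
L1[3] = 3; L2[3][6] = 67

Answer: 67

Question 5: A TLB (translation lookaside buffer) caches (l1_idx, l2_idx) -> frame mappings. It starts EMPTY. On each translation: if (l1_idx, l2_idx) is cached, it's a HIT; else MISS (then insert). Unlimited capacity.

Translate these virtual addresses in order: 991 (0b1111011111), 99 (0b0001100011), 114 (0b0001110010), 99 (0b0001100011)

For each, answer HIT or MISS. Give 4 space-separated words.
vaddr=991: (3,6) not in TLB -> MISS, insert
vaddr=99: (0,3) not in TLB -> MISS, insert
vaddr=114: (0,3) in TLB -> HIT
vaddr=99: (0,3) in TLB -> HIT

Answer: MISS MISS HIT HIT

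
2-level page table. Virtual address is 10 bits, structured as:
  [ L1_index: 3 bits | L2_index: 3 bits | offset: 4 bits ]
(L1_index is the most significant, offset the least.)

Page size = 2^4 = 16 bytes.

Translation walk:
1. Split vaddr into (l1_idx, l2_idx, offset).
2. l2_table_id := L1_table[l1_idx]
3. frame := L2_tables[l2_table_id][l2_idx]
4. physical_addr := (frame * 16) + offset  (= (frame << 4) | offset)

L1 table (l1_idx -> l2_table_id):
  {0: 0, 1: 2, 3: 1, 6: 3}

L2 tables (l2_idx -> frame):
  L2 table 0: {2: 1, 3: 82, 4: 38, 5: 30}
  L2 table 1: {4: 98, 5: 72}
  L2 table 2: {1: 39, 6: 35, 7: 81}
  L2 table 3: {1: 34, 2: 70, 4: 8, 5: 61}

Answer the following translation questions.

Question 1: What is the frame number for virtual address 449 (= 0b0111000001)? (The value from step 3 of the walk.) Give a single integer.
vaddr = 449: l1_idx=3, l2_idx=4
L1[3] = 1; L2[1][4] = 98

Answer: 98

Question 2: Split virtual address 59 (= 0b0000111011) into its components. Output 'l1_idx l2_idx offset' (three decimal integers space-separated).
Answer: 0 3 11

Derivation:
vaddr = 59 = 0b0000111011
  top 3 bits -> l1_idx = 0
  next 3 bits -> l2_idx = 3
  bottom 4 bits -> offset = 11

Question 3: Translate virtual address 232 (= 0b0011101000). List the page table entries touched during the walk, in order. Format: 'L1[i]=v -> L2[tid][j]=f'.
Answer: L1[1]=2 -> L2[2][6]=35

Derivation:
vaddr = 232 = 0b0011101000
Split: l1_idx=1, l2_idx=6, offset=8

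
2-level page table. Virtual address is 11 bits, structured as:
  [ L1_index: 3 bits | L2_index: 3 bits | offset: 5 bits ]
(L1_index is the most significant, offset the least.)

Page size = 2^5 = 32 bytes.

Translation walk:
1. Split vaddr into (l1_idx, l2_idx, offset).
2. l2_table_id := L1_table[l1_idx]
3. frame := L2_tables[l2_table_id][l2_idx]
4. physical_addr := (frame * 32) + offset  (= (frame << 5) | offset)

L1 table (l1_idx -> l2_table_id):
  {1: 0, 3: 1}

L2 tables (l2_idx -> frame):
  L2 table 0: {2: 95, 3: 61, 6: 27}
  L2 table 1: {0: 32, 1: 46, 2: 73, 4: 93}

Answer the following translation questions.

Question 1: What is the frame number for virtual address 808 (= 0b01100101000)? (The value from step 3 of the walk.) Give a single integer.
Answer: 46

Derivation:
vaddr = 808: l1_idx=3, l2_idx=1
L1[3] = 1; L2[1][1] = 46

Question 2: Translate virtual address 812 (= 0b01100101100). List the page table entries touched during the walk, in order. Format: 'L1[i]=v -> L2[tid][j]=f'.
Answer: L1[3]=1 -> L2[1][1]=46

Derivation:
vaddr = 812 = 0b01100101100
Split: l1_idx=3, l2_idx=1, offset=12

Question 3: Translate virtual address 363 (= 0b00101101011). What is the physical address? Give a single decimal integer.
vaddr = 363 = 0b00101101011
Split: l1_idx=1, l2_idx=3, offset=11
L1[1] = 0
L2[0][3] = 61
paddr = 61 * 32 + 11 = 1963

Answer: 1963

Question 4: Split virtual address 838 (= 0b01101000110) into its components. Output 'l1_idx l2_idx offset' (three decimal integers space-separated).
Answer: 3 2 6

Derivation:
vaddr = 838 = 0b01101000110
  top 3 bits -> l1_idx = 3
  next 3 bits -> l2_idx = 2
  bottom 5 bits -> offset = 6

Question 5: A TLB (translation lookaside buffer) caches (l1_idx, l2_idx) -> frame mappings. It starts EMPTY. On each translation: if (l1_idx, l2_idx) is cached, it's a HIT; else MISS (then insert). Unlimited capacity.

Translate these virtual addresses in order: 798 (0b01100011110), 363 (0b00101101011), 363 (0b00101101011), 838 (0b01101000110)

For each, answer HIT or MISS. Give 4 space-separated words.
Answer: MISS MISS HIT MISS

Derivation:
vaddr=798: (3,0) not in TLB -> MISS, insert
vaddr=363: (1,3) not in TLB -> MISS, insert
vaddr=363: (1,3) in TLB -> HIT
vaddr=838: (3,2) not in TLB -> MISS, insert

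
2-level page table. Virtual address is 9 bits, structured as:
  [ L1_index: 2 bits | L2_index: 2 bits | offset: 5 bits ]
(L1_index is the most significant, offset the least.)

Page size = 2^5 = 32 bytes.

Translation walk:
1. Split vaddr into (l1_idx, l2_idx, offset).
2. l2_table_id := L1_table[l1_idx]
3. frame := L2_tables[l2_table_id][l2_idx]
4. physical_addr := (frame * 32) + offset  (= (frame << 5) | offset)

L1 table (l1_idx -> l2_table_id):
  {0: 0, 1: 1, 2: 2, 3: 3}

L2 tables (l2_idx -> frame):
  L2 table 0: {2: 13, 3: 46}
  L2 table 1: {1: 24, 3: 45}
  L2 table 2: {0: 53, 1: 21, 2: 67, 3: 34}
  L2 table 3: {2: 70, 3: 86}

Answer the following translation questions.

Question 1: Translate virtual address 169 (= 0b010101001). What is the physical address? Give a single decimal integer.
vaddr = 169 = 0b010101001
Split: l1_idx=1, l2_idx=1, offset=9
L1[1] = 1
L2[1][1] = 24
paddr = 24 * 32 + 9 = 777

Answer: 777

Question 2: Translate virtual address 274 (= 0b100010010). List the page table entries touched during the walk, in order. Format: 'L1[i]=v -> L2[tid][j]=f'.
Answer: L1[2]=2 -> L2[2][0]=53

Derivation:
vaddr = 274 = 0b100010010
Split: l1_idx=2, l2_idx=0, offset=18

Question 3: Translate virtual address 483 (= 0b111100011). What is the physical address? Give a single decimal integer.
Answer: 2755

Derivation:
vaddr = 483 = 0b111100011
Split: l1_idx=3, l2_idx=3, offset=3
L1[3] = 3
L2[3][3] = 86
paddr = 86 * 32 + 3 = 2755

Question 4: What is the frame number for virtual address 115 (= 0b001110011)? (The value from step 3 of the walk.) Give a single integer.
Answer: 46

Derivation:
vaddr = 115: l1_idx=0, l2_idx=3
L1[0] = 0; L2[0][3] = 46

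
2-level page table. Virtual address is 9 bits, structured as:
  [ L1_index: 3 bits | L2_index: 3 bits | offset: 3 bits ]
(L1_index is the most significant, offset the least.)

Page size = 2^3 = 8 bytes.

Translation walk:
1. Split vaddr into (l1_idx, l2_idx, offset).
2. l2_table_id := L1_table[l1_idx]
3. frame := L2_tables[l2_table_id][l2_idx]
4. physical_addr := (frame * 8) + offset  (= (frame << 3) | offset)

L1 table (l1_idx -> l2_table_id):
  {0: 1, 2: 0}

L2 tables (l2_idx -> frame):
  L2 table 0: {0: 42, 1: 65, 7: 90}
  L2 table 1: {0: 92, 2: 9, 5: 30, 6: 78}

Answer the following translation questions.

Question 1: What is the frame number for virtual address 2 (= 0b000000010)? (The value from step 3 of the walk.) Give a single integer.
vaddr = 2: l1_idx=0, l2_idx=0
L1[0] = 1; L2[1][0] = 92

Answer: 92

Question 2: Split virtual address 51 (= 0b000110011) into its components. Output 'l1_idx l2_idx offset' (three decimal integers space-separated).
Answer: 0 6 3

Derivation:
vaddr = 51 = 0b000110011
  top 3 bits -> l1_idx = 0
  next 3 bits -> l2_idx = 6
  bottom 3 bits -> offset = 3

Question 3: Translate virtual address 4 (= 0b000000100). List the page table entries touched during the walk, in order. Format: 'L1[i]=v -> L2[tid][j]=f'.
Answer: L1[0]=1 -> L2[1][0]=92

Derivation:
vaddr = 4 = 0b000000100
Split: l1_idx=0, l2_idx=0, offset=4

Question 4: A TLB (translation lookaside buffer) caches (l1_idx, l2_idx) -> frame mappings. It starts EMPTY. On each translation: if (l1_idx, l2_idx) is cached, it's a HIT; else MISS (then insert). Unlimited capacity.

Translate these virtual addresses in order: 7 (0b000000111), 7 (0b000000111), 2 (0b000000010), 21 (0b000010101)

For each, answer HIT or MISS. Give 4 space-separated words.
vaddr=7: (0,0) not in TLB -> MISS, insert
vaddr=7: (0,0) in TLB -> HIT
vaddr=2: (0,0) in TLB -> HIT
vaddr=21: (0,2) not in TLB -> MISS, insert

Answer: MISS HIT HIT MISS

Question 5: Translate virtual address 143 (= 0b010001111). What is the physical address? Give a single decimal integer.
Answer: 527

Derivation:
vaddr = 143 = 0b010001111
Split: l1_idx=2, l2_idx=1, offset=7
L1[2] = 0
L2[0][1] = 65
paddr = 65 * 8 + 7 = 527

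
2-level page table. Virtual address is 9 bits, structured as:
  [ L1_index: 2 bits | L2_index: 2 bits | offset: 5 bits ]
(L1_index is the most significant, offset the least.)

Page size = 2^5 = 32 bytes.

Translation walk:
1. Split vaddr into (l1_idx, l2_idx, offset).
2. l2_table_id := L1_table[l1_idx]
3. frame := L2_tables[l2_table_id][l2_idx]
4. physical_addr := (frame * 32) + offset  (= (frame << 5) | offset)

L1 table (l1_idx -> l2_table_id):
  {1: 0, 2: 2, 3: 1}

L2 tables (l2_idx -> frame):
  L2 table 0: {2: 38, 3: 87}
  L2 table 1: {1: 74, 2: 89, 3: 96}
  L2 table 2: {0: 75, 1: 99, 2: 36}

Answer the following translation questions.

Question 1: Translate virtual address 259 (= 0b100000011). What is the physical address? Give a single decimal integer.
vaddr = 259 = 0b100000011
Split: l1_idx=2, l2_idx=0, offset=3
L1[2] = 2
L2[2][0] = 75
paddr = 75 * 32 + 3 = 2403

Answer: 2403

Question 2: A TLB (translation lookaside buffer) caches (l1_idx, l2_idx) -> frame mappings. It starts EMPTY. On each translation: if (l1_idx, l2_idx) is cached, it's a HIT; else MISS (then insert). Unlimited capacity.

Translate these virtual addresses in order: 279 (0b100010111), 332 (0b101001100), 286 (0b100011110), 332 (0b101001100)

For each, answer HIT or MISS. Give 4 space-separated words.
Answer: MISS MISS HIT HIT

Derivation:
vaddr=279: (2,0) not in TLB -> MISS, insert
vaddr=332: (2,2) not in TLB -> MISS, insert
vaddr=286: (2,0) in TLB -> HIT
vaddr=332: (2,2) in TLB -> HIT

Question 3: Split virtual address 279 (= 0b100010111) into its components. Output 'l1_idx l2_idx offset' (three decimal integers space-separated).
vaddr = 279 = 0b100010111
  top 2 bits -> l1_idx = 2
  next 2 bits -> l2_idx = 0
  bottom 5 bits -> offset = 23

Answer: 2 0 23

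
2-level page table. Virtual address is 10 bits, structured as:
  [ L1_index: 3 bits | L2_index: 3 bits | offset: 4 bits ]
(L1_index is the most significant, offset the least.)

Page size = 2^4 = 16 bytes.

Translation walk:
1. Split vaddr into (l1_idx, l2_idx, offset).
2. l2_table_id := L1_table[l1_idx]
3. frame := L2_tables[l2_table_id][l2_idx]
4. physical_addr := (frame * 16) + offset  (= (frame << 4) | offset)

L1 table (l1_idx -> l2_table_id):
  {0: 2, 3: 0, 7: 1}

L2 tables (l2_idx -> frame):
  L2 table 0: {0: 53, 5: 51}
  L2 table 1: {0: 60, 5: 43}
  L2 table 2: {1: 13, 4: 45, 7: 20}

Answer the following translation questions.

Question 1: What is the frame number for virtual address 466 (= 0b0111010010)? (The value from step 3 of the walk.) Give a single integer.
vaddr = 466: l1_idx=3, l2_idx=5
L1[3] = 0; L2[0][5] = 51

Answer: 51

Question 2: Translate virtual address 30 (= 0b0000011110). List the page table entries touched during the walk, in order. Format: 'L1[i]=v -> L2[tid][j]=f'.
Answer: L1[0]=2 -> L2[2][1]=13

Derivation:
vaddr = 30 = 0b0000011110
Split: l1_idx=0, l2_idx=1, offset=14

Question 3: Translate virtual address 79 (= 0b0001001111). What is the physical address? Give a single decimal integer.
vaddr = 79 = 0b0001001111
Split: l1_idx=0, l2_idx=4, offset=15
L1[0] = 2
L2[2][4] = 45
paddr = 45 * 16 + 15 = 735

Answer: 735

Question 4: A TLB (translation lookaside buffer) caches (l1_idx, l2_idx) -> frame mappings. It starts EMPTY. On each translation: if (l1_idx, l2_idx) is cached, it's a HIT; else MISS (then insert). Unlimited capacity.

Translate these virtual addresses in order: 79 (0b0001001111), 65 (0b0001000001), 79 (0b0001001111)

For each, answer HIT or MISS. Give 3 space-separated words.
Answer: MISS HIT HIT

Derivation:
vaddr=79: (0,4) not in TLB -> MISS, insert
vaddr=65: (0,4) in TLB -> HIT
vaddr=79: (0,4) in TLB -> HIT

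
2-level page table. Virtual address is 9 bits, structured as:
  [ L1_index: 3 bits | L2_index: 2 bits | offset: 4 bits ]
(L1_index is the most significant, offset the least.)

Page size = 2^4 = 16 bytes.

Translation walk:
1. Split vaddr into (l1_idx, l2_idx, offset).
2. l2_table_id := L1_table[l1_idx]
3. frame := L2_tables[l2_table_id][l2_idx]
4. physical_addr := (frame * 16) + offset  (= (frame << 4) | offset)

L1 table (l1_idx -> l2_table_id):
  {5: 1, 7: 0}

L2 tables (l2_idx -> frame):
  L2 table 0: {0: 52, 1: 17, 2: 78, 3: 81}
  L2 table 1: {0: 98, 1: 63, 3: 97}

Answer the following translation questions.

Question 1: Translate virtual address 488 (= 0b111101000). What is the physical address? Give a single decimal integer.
Answer: 1256

Derivation:
vaddr = 488 = 0b111101000
Split: l1_idx=7, l2_idx=2, offset=8
L1[7] = 0
L2[0][2] = 78
paddr = 78 * 16 + 8 = 1256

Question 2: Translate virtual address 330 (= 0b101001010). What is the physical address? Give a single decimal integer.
Answer: 1578

Derivation:
vaddr = 330 = 0b101001010
Split: l1_idx=5, l2_idx=0, offset=10
L1[5] = 1
L2[1][0] = 98
paddr = 98 * 16 + 10 = 1578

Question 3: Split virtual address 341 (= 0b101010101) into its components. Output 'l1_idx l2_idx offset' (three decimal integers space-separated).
vaddr = 341 = 0b101010101
  top 3 bits -> l1_idx = 5
  next 2 bits -> l2_idx = 1
  bottom 4 bits -> offset = 5

Answer: 5 1 5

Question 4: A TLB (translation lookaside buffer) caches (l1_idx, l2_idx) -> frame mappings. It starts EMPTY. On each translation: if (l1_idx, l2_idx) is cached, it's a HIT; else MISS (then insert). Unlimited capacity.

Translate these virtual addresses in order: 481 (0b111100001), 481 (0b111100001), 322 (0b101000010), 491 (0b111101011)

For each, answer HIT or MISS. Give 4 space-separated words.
Answer: MISS HIT MISS HIT

Derivation:
vaddr=481: (7,2) not in TLB -> MISS, insert
vaddr=481: (7,2) in TLB -> HIT
vaddr=322: (5,0) not in TLB -> MISS, insert
vaddr=491: (7,2) in TLB -> HIT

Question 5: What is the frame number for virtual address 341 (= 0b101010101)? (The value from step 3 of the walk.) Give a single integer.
Answer: 63

Derivation:
vaddr = 341: l1_idx=5, l2_idx=1
L1[5] = 1; L2[1][1] = 63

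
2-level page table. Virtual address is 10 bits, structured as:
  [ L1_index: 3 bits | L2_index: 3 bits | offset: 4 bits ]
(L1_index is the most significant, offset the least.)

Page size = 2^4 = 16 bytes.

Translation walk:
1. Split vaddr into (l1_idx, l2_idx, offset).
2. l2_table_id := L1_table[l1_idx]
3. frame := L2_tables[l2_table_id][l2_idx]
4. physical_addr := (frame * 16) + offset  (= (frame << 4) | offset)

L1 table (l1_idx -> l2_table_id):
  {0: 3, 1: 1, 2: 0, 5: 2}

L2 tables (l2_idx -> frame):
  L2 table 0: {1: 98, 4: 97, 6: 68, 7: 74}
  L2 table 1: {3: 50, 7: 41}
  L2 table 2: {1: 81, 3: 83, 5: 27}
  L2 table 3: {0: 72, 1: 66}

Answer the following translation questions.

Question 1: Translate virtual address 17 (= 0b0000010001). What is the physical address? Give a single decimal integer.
vaddr = 17 = 0b0000010001
Split: l1_idx=0, l2_idx=1, offset=1
L1[0] = 3
L2[3][1] = 66
paddr = 66 * 16 + 1 = 1057

Answer: 1057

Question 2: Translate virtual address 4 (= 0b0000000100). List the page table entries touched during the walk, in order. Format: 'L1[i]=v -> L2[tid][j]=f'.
vaddr = 4 = 0b0000000100
Split: l1_idx=0, l2_idx=0, offset=4

Answer: L1[0]=3 -> L2[3][0]=72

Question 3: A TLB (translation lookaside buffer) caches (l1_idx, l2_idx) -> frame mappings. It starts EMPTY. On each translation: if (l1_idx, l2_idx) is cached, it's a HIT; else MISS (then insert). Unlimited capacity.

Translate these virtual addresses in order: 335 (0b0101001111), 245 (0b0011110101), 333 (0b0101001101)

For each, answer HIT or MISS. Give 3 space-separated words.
vaddr=335: (2,4) not in TLB -> MISS, insert
vaddr=245: (1,7) not in TLB -> MISS, insert
vaddr=333: (2,4) in TLB -> HIT

Answer: MISS MISS HIT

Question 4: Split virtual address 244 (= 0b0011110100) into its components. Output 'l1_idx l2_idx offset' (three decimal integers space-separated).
vaddr = 244 = 0b0011110100
  top 3 bits -> l1_idx = 1
  next 3 bits -> l2_idx = 7
  bottom 4 bits -> offset = 4

Answer: 1 7 4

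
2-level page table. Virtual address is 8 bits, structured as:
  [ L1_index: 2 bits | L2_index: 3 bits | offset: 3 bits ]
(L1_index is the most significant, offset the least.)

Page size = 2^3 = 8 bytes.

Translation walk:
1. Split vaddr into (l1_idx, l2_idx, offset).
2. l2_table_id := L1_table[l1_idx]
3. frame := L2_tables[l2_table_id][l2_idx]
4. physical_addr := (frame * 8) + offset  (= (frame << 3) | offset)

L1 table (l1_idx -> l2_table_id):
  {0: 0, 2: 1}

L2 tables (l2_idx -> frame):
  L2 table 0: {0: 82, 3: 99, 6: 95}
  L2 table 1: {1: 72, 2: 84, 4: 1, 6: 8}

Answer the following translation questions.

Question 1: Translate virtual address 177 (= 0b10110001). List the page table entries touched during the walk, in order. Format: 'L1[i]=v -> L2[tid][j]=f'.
Answer: L1[2]=1 -> L2[1][6]=8

Derivation:
vaddr = 177 = 0b10110001
Split: l1_idx=2, l2_idx=6, offset=1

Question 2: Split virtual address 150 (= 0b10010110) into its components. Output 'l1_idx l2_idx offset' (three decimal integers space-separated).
Answer: 2 2 6

Derivation:
vaddr = 150 = 0b10010110
  top 2 bits -> l1_idx = 2
  next 3 bits -> l2_idx = 2
  bottom 3 bits -> offset = 6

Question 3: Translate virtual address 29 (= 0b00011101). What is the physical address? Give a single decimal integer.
vaddr = 29 = 0b00011101
Split: l1_idx=0, l2_idx=3, offset=5
L1[0] = 0
L2[0][3] = 99
paddr = 99 * 8 + 5 = 797

Answer: 797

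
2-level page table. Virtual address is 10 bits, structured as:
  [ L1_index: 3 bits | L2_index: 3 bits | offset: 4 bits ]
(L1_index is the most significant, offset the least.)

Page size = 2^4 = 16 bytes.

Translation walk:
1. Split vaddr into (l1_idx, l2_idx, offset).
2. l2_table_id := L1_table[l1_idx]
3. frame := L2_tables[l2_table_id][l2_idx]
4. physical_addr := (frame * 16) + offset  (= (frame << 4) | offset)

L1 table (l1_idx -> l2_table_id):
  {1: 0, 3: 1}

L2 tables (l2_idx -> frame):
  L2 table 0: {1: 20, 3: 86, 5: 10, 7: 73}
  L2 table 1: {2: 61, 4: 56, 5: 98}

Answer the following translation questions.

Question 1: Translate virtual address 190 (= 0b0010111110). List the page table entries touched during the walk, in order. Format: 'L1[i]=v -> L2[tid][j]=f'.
Answer: L1[1]=0 -> L2[0][3]=86

Derivation:
vaddr = 190 = 0b0010111110
Split: l1_idx=1, l2_idx=3, offset=14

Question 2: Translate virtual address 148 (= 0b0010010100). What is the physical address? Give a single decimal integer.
vaddr = 148 = 0b0010010100
Split: l1_idx=1, l2_idx=1, offset=4
L1[1] = 0
L2[0][1] = 20
paddr = 20 * 16 + 4 = 324

Answer: 324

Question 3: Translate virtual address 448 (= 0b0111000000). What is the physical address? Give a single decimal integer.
Answer: 896

Derivation:
vaddr = 448 = 0b0111000000
Split: l1_idx=3, l2_idx=4, offset=0
L1[3] = 1
L2[1][4] = 56
paddr = 56 * 16 + 0 = 896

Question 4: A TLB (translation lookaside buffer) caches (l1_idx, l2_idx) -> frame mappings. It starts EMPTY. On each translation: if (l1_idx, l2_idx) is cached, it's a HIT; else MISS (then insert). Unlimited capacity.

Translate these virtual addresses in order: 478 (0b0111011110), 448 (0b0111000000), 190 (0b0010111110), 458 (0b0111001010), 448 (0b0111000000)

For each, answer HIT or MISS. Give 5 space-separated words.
vaddr=478: (3,5) not in TLB -> MISS, insert
vaddr=448: (3,4) not in TLB -> MISS, insert
vaddr=190: (1,3) not in TLB -> MISS, insert
vaddr=458: (3,4) in TLB -> HIT
vaddr=448: (3,4) in TLB -> HIT

Answer: MISS MISS MISS HIT HIT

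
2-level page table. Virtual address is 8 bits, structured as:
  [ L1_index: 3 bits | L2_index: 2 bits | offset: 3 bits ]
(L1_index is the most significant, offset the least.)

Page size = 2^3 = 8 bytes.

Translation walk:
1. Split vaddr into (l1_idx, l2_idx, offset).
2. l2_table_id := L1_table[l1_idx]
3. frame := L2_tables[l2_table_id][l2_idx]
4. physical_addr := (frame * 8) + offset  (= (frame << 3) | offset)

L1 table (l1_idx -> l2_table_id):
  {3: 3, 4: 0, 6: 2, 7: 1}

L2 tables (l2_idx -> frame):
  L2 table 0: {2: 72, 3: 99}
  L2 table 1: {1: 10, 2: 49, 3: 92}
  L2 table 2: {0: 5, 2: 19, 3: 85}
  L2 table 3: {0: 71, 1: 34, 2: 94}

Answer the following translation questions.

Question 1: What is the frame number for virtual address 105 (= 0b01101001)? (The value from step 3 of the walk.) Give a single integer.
Answer: 34

Derivation:
vaddr = 105: l1_idx=3, l2_idx=1
L1[3] = 3; L2[3][1] = 34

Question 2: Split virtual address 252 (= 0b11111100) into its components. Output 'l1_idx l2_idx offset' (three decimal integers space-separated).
Answer: 7 3 4

Derivation:
vaddr = 252 = 0b11111100
  top 3 bits -> l1_idx = 7
  next 2 bits -> l2_idx = 3
  bottom 3 bits -> offset = 4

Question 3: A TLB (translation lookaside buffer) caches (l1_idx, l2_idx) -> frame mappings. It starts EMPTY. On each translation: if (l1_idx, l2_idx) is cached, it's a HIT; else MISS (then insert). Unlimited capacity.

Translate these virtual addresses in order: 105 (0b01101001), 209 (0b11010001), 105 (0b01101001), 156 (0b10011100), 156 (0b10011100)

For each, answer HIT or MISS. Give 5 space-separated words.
Answer: MISS MISS HIT MISS HIT

Derivation:
vaddr=105: (3,1) not in TLB -> MISS, insert
vaddr=209: (6,2) not in TLB -> MISS, insert
vaddr=105: (3,1) in TLB -> HIT
vaddr=156: (4,3) not in TLB -> MISS, insert
vaddr=156: (4,3) in TLB -> HIT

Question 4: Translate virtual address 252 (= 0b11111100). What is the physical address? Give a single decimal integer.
Answer: 740

Derivation:
vaddr = 252 = 0b11111100
Split: l1_idx=7, l2_idx=3, offset=4
L1[7] = 1
L2[1][3] = 92
paddr = 92 * 8 + 4 = 740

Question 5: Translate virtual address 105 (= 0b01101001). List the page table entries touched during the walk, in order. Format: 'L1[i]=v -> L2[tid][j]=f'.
vaddr = 105 = 0b01101001
Split: l1_idx=3, l2_idx=1, offset=1

Answer: L1[3]=3 -> L2[3][1]=34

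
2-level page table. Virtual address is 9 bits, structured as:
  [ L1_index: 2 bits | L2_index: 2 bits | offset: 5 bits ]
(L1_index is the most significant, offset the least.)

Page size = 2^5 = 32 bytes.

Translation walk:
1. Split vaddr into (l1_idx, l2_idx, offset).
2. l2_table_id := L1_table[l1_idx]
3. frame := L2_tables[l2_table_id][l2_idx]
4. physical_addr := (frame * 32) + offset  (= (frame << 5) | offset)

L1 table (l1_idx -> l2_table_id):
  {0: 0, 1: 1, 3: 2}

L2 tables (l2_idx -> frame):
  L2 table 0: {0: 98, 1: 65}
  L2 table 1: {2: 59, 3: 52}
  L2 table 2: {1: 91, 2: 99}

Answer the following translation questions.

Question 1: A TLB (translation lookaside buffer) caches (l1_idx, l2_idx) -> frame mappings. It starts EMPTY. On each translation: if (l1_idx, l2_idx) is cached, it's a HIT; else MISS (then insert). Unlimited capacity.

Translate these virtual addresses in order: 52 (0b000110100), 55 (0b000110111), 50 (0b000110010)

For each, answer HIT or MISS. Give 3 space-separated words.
vaddr=52: (0,1) not in TLB -> MISS, insert
vaddr=55: (0,1) in TLB -> HIT
vaddr=50: (0,1) in TLB -> HIT

Answer: MISS HIT HIT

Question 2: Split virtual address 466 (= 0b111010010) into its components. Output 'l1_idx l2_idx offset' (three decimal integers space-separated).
vaddr = 466 = 0b111010010
  top 2 bits -> l1_idx = 3
  next 2 bits -> l2_idx = 2
  bottom 5 bits -> offset = 18

Answer: 3 2 18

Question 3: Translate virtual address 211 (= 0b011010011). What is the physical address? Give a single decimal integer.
vaddr = 211 = 0b011010011
Split: l1_idx=1, l2_idx=2, offset=19
L1[1] = 1
L2[1][2] = 59
paddr = 59 * 32 + 19 = 1907

Answer: 1907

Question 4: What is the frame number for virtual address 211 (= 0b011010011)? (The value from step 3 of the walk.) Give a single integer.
vaddr = 211: l1_idx=1, l2_idx=2
L1[1] = 1; L2[1][2] = 59

Answer: 59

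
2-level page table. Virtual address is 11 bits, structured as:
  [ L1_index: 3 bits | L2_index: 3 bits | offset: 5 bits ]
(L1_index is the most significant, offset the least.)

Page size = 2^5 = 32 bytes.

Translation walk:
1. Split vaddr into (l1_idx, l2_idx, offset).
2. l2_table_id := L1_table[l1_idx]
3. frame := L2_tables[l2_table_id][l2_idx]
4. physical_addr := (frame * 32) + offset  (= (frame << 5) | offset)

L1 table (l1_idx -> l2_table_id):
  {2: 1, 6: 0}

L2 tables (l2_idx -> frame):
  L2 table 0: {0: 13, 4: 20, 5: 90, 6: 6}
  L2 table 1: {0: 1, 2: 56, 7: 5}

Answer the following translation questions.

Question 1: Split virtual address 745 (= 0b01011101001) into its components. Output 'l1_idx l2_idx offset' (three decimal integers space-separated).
Answer: 2 7 9

Derivation:
vaddr = 745 = 0b01011101001
  top 3 bits -> l1_idx = 2
  next 3 bits -> l2_idx = 7
  bottom 5 bits -> offset = 9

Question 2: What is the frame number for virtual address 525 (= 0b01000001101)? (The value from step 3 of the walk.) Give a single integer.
vaddr = 525: l1_idx=2, l2_idx=0
L1[2] = 1; L2[1][0] = 1

Answer: 1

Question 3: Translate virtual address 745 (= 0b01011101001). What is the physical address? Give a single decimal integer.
Answer: 169

Derivation:
vaddr = 745 = 0b01011101001
Split: l1_idx=2, l2_idx=7, offset=9
L1[2] = 1
L2[1][7] = 5
paddr = 5 * 32 + 9 = 169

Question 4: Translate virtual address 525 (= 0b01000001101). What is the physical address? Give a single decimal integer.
vaddr = 525 = 0b01000001101
Split: l1_idx=2, l2_idx=0, offset=13
L1[2] = 1
L2[1][0] = 1
paddr = 1 * 32 + 13 = 45

Answer: 45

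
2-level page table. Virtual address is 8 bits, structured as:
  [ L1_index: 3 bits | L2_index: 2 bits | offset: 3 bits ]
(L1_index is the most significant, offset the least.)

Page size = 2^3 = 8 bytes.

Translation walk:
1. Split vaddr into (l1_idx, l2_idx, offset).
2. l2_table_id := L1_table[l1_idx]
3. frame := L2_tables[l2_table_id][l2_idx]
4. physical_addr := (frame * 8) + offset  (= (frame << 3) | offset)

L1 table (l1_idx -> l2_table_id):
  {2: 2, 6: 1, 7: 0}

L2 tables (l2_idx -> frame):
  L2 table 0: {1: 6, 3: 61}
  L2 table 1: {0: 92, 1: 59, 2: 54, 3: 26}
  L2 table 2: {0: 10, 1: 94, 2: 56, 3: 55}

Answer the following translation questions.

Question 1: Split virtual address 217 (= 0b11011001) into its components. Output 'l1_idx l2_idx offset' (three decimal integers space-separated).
vaddr = 217 = 0b11011001
  top 3 bits -> l1_idx = 6
  next 2 bits -> l2_idx = 3
  bottom 3 bits -> offset = 1

Answer: 6 3 1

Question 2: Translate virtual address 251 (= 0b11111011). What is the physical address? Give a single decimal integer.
vaddr = 251 = 0b11111011
Split: l1_idx=7, l2_idx=3, offset=3
L1[7] = 0
L2[0][3] = 61
paddr = 61 * 8 + 3 = 491

Answer: 491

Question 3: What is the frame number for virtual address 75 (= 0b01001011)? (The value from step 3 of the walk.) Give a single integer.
vaddr = 75: l1_idx=2, l2_idx=1
L1[2] = 2; L2[2][1] = 94

Answer: 94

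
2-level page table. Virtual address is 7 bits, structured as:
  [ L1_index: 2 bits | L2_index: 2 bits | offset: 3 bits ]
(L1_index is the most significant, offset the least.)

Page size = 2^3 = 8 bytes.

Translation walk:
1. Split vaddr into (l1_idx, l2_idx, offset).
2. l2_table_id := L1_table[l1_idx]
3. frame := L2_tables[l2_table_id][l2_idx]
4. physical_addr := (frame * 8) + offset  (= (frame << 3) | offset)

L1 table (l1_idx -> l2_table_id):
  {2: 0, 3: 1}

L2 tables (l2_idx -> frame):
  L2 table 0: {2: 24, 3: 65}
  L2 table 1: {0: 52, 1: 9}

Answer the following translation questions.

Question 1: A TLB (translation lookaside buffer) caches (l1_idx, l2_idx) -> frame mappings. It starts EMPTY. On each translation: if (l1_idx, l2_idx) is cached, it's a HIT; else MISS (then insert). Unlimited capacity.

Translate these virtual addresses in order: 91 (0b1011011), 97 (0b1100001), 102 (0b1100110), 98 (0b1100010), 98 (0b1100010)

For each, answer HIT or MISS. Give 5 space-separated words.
Answer: MISS MISS HIT HIT HIT

Derivation:
vaddr=91: (2,3) not in TLB -> MISS, insert
vaddr=97: (3,0) not in TLB -> MISS, insert
vaddr=102: (3,0) in TLB -> HIT
vaddr=98: (3,0) in TLB -> HIT
vaddr=98: (3,0) in TLB -> HIT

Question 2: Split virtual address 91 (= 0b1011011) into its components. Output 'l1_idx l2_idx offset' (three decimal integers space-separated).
Answer: 2 3 3

Derivation:
vaddr = 91 = 0b1011011
  top 2 bits -> l1_idx = 2
  next 2 bits -> l2_idx = 3
  bottom 3 bits -> offset = 3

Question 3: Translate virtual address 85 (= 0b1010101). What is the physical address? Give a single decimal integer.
vaddr = 85 = 0b1010101
Split: l1_idx=2, l2_idx=2, offset=5
L1[2] = 0
L2[0][2] = 24
paddr = 24 * 8 + 5 = 197

Answer: 197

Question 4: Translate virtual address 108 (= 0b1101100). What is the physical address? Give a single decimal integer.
Answer: 76

Derivation:
vaddr = 108 = 0b1101100
Split: l1_idx=3, l2_idx=1, offset=4
L1[3] = 1
L2[1][1] = 9
paddr = 9 * 8 + 4 = 76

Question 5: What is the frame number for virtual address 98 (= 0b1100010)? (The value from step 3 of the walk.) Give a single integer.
vaddr = 98: l1_idx=3, l2_idx=0
L1[3] = 1; L2[1][0] = 52

Answer: 52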